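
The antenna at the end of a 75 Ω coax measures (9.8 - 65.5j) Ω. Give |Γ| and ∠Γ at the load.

Γ ≈ 0.863 ∠ -97.2°

Γ = (Z_L − Z_0)/(Z_L + Z_0) = (-65.2 − j65.5)/(84.8 − j65.5)
|Γ| = 92.4/107 = 0.863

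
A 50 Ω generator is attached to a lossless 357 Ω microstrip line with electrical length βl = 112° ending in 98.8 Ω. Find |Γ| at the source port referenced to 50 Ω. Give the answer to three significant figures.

|Γ| ≈ 0.915

tan(βl) = -2.48
Z_in = Z_0·(Z_L + jZ_0·tanβl)/(Z_0 + jZ_L·tanβl) = 479 − j555 Ω
Γ_s = (Z_in − Z_s)/(Z_in + Z_s) = (429 − j555)/(529 − j555), |Γ_s| = 0.915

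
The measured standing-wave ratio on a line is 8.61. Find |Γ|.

|Γ| ≈ 0.792

|Γ| = (S − 1)/(S + 1) = (8.61 − 1)/(8.61 + 1) = 7.61/9.61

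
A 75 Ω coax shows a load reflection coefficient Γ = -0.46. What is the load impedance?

Z_L ≈ 27.7 Ω

Z_L = Z_0·(1 + Γ)/(1 − Γ) = 75·(0.54)/(1.46)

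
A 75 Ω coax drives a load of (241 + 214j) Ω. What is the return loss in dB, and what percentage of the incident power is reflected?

RL ≈ 2.98 dB; 50.4% of incident power reflected

Γ = (166 + j214)/(316 + j214), |Γ| = 0.71
RL = −20·log₁₀(0.71) = 2.98 dB
P_refl/P_inc = |Γ|² = 0.504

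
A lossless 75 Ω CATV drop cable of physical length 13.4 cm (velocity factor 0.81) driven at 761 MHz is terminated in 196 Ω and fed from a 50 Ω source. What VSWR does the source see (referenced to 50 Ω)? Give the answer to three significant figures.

λ = v/f = 0.81·c / 761 MHz = 0.319 m
βl = 2π·l/λ = 2π × 0.42 = 151°
tan(βl) = -0.553
Z_in = Z_0·(Z_L + jZ_0·tanβl)/(Z_0 + jZ_L·tanβl) = 82.9 + j78.3 Ω
Γ_s = (Z_in − Z_s)/(Z_in + Z_s) = (32.9 + j78.3)/(133 + j78.3), |Γ_s| = 0.551
VSWR = (1 + |Γ_s|)/(1 − |Γ_s|)

VSWR ≈ 3.45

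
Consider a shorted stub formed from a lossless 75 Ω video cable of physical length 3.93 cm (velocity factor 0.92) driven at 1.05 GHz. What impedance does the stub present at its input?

Z_in ≈ +j103 Ω

λ = v/f = 0.92·c / 1.05 GHz = 0.263 m
βl = 2π·l/λ = 2π × 0.15 = 53.8°
tan(βl) = 1.37
For a shorted stub, Z_in = jZ_0·tan(βl)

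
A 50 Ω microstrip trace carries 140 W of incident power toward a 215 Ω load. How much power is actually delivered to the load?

P_delivered ≈ 85.7 W

Γ = (215 − 50)/(215 + 50) = 0.623
|Γ|² = 0.388
P_refl = |Γ|²·P_inc = 54.3 W, P_del = (1 − |Γ|²)·P_inc = 85.7 W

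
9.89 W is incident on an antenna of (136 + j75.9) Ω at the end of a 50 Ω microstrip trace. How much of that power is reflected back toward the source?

|Γ| = |(86 + j75.9)/(186 + j75.9)| = 0.571
|Γ|² = 0.326
P_refl = |Γ|²·P_inc = 3.22 W, P_del = (1 − |Γ|²)·P_inc = 6.67 W

P_reflected ≈ 3.22 W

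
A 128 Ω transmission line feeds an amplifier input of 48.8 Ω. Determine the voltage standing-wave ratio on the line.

For a purely resistive load, VSWR = R_L/Z_0 or Z_0/R_L (whichever > 1) = 128/48.8

VSWR ≈ 2.62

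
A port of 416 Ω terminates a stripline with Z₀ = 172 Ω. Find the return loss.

Γ = (416 − 172)/(416 + 172) = 0.415
RL = −20·log₁₀|Γ| = −20·log₁₀(0.415)

RL ≈ 7.64 dB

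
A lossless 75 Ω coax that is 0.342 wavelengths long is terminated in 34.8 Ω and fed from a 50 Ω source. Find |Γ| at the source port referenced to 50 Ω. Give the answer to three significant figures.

βl = 2π × 0.342 = 123°
tan(βl) = -1.53
Z_in = Z_0·(Z_L + jZ_0·tanβl)/(Z_0 + jZ_L·tanβl) = 77.4 − j59.9 Ω
Γ_s = (Z_in − Z_s)/(Z_in + Z_s) = (27.4 − j59.9)/(127 − j59.9), |Γ_s| = 0.468

|Γ| ≈ 0.468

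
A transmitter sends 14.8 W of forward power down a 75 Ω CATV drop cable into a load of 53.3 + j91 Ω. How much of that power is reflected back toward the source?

P_reflected ≈ 5.24 W

|Γ| = |(-21.7 + j91)/(128.3 + j91)| = 0.595
|Γ|² = 0.354
P_refl = |Γ|²·P_inc = 5.24 W, P_del = (1 − |Γ|²)·P_inc = 9.56 W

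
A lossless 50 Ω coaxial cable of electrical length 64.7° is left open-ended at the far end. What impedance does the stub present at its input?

tan(βl) = 2.12
For an open-ended stub, Z_in = −jZ_0·cot(βl) = −jZ_0/tan(βl)

Z_in ≈ −j23.6 Ω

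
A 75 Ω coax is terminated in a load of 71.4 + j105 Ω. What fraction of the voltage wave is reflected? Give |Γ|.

Γ = (Z_L − Z_0)/(Z_L + Z_0) = (-3.6 + j105)/(146.4 + j105)
|Γ| = 105/180

|Γ| ≈ 0.583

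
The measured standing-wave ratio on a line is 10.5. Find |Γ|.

|Γ| ≈ 0.826

|Γ| = (S − 1)/(S + 1) = (10.5 − 1)/(10.5 + 1) = 9.5/11.5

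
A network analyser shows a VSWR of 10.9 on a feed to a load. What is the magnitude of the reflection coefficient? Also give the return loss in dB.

|Γ| = (S − 1)/(S + 1) = (10.9 − 1)/(10.9 + 1) = 9.9/11.9
RL = −20·log₁₀|Γ| = −20·log₁₀(0.832)

|Γ| ≈ 0.832; return loss ≈ 1.6 dB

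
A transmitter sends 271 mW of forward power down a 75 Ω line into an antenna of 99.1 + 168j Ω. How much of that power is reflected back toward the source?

|Γ| = |(24.1 + j168)/(174.1 + j168)| = 0.701
|Γ|² = 0.492
P_refl = |Γ|²·P_inc = 133 mW, P_del = (1 − |Γ|²)·P_inc = 138 mW

P_reflected ≈ 133 mW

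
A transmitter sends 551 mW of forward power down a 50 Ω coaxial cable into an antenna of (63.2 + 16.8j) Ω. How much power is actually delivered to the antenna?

P_delivered ≈ 532 mW

|Γ| = |(13.2 + j16.8)/(113.2 + j16.8)| = 0.187
|Γ|² = 0.0349
P_refl = |Γ|²·P_inc = 19.2 mW, P_del = (1 − |Γ|²)·P_inc = 532 mW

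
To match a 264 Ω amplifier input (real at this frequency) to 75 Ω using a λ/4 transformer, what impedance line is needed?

Z_qwt ≈ 141 Ω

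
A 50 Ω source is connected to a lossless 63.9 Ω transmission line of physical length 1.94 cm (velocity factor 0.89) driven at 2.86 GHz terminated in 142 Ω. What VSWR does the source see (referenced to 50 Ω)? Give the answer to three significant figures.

λ = v/f = 0.89·c / 2.86 GHz = 0.0934 m
βl = 2π·l/λ = 2π × 0.208 = 74.8°
tan(βl) = 3.68
Z_in = Z_0·(Z_L + jZ_0·tanβl)/(Z_0 + jZ_L·tanβl) = 30.4 − j13.6 Ω
Γ_s = (Z_in − Z_s)/(Z_in + Z_s) = (-19.6 − j13.6)/(80.4 − j13.6), |Γ_s| = 0.292
VSWR = (1 + |Γ_s|)/(1 − |Γ_s|)

VSWR ≈ 1.83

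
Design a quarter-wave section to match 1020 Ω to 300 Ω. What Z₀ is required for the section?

Z_qwt ≈ 553 Ω

Z_qwt = √(Z_0·R_L) = √(300 × 1020) = √306000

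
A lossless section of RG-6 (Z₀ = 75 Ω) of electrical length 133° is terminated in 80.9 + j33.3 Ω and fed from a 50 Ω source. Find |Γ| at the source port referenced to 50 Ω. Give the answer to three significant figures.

tan(βl) = -1.07
Z_in = Z_0·(Z_L + jZ_0·tanβl)/(Z_0 + jZ_L·tanβl) = 49.5 + j6.83 Ω
Γ_s = (Z_in − Z_s)/(Z_in + Z_s) = (-0.545 + j6.83)/(99.5 + j6.83), |Γ_s| = 0.0687

|Γ| ≈ 0.0687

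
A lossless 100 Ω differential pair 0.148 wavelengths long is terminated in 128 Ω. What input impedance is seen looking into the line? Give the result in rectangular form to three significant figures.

βl = 2π × 0.148 = 53.3°
tan(βl) = tan(53.3°) = 1.34
Z_in = Z_0·(Z_L + jZ_0·tanβl)/(Z_0 + jZ_L·tanβl)
     = 100·(128 + j134)/(100 + j172)

Z_in ≈ 90.8 − j21.7 Ω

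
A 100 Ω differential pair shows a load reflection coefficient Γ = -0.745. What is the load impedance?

Z_L = Z_0·(1 + Γ)/(1 − Γ) = 100·(0.255)/(1.75)

Z_L ≈ 14.6 Ω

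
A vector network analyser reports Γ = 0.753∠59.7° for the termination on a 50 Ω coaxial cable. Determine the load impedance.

Z_L ≈ 26.8 + j80.5 Ω

Z_L = Z_0·(1 + Γ)/(1 − Γ) = 50·(1.38 + j0.65)/(0.62 − j0.65)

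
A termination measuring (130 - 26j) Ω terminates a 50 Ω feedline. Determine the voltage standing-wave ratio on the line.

VSWR ≈ 2.72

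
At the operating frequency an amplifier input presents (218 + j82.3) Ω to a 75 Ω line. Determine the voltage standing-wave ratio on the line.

Γ = (Z_L − Z_0)/(Z_L + Z_0) = (143 + j82.3)/(293 + j82.3)
|Γ| = 165/304 = 0.542
VSWR = (1 + |Γ|)/(1 − |Γ|) = 1.54/0.458

VSWR ≈ 3.37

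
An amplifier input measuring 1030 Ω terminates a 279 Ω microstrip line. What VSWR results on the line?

For a purely resistive load, VSWR = R_L/Z_0 or Z_0/R_L (whichever > 1) = 1030/279

VSWR ≈ 3.69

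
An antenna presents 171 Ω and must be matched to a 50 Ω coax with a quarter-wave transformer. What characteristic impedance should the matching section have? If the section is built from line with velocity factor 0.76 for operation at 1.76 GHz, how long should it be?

Z_qwt = √(Z_0·R_L) = √(50 × 171) = √8550
λ = 0.76·c/f = 0.13 m, so l = λ/4 = 0.0324 m

Z_qwt ≈ 92.5 Ω; length ≈ 3.24 cm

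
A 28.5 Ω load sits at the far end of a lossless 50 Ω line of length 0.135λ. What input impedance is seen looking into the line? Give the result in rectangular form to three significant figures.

βl = 2π × 0.135 = 48.6°
tan(βl) = tan(48.6°) = 1.13
Z_in = Z_0·(Z_L + jZ_0·tanβl)/(Z_0 + jZ_L·tanβl)
     = 50·(28.5 + j56.7)/(50 + j32.3)

Z_in ≈ 46 + j27 Ω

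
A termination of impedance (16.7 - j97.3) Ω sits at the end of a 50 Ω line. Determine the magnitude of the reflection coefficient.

|Γ| ≈ 0.872

Γ = (Z_L − Z_0)/(Z_L + Z_0) = (-33.3 − j97.3)/(66.7 − j97.3)
|Γ| = 103/118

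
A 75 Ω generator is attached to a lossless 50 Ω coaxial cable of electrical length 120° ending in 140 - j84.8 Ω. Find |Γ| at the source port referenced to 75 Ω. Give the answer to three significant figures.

tan(βl) = -1.73
Z_in = Z_0·(Z_L + jZ_0·tanβl)/(Z_0 + jZ_L·tanβl) = 20.5 + j37.1 Ω
Γ_s = (Z_in − Z_s)/(Z_in + Z_s) = (-54.5 + j37.1)/(95.5 + j37.1), |Γ_s| = 0.643

|Γ| ≈ 0.643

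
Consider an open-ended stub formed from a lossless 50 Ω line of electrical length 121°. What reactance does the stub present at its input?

X_in ≈ 30 Ω (inductive)

tan(βl) = -1.66
For an open-ended stub, Z_in = −jZ_0·cot(βl) = −jZ_0/tan(βl)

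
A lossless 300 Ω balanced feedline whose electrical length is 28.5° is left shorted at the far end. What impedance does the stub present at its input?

Z_in ≈ +j163 Ω

tan(βl) = 0.543
For a shorted stub, Z_in = jZ_0·tan(βl)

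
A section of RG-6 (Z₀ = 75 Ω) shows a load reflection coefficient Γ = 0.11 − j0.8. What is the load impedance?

Z_L = Z_0·(1 + Γ)/(1 − Γ) = 75·(1.11 − j0.8)/(0.89 + j0.8)

Z_L ≈ 18.2 − j83.8 Ω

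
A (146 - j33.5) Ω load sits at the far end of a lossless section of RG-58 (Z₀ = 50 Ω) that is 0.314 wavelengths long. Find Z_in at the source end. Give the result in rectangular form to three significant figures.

βl = 2π × 0.314 = 113°
tan(βl) = tan(113°) = -2.35
Z_in = Z_0·(Z_L + jZ_0·tanβl)/(Z_0 + jZ_L·tanβl)
     = 50·(146 − j151)/(-28.8 − j343)

Z_in ≈ 20.1 + j22.9 Ω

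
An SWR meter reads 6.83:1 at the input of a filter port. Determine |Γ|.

|Γ| ≈ 0.745

|Γ| = (S − 1)/(S + 1) = (6.83 − 1)/(6.83 + 1) = 5.83/7.83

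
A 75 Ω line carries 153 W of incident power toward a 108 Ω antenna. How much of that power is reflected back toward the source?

P_reflected ≈ 4.98 W

Γ = (108 − 75)/(108 + 75) = 0.18
|Γ|² = 0.0325
P_refl = |Γ|²·P_inc = 4.98 W, P_del = (1 − |Γ|²)·P_inc = 148 W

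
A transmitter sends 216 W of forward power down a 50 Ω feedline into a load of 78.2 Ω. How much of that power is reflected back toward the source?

P_reflected ≈ 10.5 W

Γ = (78.2 − 50)/(78.2 + 50) = 0.22
|Γ|² = 0.0484
P_refl = |Γ|²·P_inc = 10.5 W, P_del = (1 − |Γ|²)·P_inc = 206 W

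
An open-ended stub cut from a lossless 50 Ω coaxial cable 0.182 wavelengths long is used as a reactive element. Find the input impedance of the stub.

βl = 2π × 0.182 = 65.5°
tan(βl) = 2.2
For an open-ended stub, Z_in = −jZ_0·cot(βl) = −jZ_0/tan(βl)

Z_in ≈ −j22.8 Ω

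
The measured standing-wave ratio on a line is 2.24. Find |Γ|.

|Γ| ≈ 0.383

|Γ| = (S − 1)/(S + 1) = (2.24 − 1)/(2.24 + 1) = 1.24/3.24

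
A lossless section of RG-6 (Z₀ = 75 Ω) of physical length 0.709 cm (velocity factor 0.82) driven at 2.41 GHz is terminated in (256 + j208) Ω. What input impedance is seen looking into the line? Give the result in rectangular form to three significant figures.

Z_in ≈ 119 − j183 Ω

λ = v/f = 0.82·c / 2.41 GHz = 0.102 m
βl = 2π·l/λ = 2π × 0.0695 = 25°
tan(βl) = tan(25°) = 0.466
Z_in = Z_0·(Z_L + jZ_0·tanβl)/(Z_0 + jZ_L·tanβl)
     = 75·(256 + j243)/(-22 + j119)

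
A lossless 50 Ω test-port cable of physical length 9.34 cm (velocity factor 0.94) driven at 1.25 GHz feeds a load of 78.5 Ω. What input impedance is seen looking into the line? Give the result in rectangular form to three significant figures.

λ = v/f = 0.94·c / 1.25 GHz = 0.226 m
βl = 2π·l/λ = 2π × 0.414 = 149°
tan(βl) = tan(149°) = -0.6
Z_in = Z_0·(Z_L + jZ_0·tanβl)/(Z_0 + jZ_L·tanβl)
     = 50·(78.5 − j30)/(50 − j47.1)

Z_in ≈ 56.6 + j23.3 Ω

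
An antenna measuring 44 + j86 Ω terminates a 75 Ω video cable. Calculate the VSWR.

Γ = (Z_L − Z_0)/(Z_L + Z_0) = (-31 + j86)/(119 + j86)
|Γ| = 91.4/147 = 0.623
VSWR = (1 + |Γ|)/(1 − |Γ|) = 1.62/0.377

VSWR ≈ 4.3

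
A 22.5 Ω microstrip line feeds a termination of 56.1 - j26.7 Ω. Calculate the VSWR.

VSWR ≈ 3.14

Γ = (Z_L − Z_0)/(Z_L + Z_0) = (33.6 − j26.7)/(78.6 − j26.7)
|Γ| = 42.9/83 = 0.517
VSWR = (1 + |Γ|)/(1 − |Γ|) = 1.52/0.483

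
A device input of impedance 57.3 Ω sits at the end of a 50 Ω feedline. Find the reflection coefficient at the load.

Γ = 0.068

Γ = (Z_L − Z_0)/(Z_L + Z_0) = (57.3 − 50)/(57.3 + 50) = 7.3/107.3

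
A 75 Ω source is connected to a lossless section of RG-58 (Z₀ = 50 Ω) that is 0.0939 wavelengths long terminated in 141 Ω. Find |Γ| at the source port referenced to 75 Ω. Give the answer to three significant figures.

|Γ| ≈ 0.456

βl = 2π × 0.0939 = 33.8°
tan(βl) = 0.67
Z_in = Z_0·(Z_L + jZ_0·tanβl)/(Z_0 + jZ_L·tanβl) = 44.7 − j51 Ω
Γ_s = (Z_in − Z_s)/(Z_in + Z_s) = (-30.3 − j51)/(120 − j51), |Γ_s| = 0.456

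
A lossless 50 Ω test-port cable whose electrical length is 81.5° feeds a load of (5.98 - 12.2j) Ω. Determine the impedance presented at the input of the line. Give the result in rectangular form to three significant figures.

Z_in ≈ 36.2 + j111 Ω

tan(βl) = tan(81.5°) = 6.69
Z_in = Z_0·(Z_L + jZ_0·tanβl)/(Z_0 + jZ_L·tanβl)
     = 50·(5.98 + j322)/(132 + j40)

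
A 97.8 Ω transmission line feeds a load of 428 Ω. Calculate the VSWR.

Γ = (428 − 97.8)/(428 + 97.8) = 0.628
VSWR = (1 + 0.628)/(1 − 0.628)

VSWR ≈ 4.38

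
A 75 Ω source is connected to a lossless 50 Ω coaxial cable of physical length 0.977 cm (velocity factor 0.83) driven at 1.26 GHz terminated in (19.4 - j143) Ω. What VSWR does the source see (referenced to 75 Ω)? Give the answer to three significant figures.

VSWR ≈ 23.2

λ = v/f = 0.83·c / 1.26 GHz = 0.198 m
βl = 2π·l/λ = 2π × 0.0494 = 17.8°
tan(βl) = 0.321
Z_in = Z_0·(Z_L + jZ_0·tanβl)/(Z_0 + jZ_L·tanβl) = 5.79 − j66.6 Ω
Γ_s = (Z_in − Z_s)/(Z_in + Z_s) = (-69.2 − j66.6)/(80.8 − j66.6), |Γ_s| = 0.917
VSWR = (1 + |Γ_s|)/(1 − |Γ_s|)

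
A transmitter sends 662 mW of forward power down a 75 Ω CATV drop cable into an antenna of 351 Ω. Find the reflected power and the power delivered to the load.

P_reflected ≈ 278 mW; P_delivered ≈ 384 mW

Γ = (351 − 75)/(351 + 75) = 0.648
|Γ|² = 0.42
P_refl = |Γ|²·P_inc = 278 mW, P_del = (1 − |Γ|²)·P_inc = 384 mW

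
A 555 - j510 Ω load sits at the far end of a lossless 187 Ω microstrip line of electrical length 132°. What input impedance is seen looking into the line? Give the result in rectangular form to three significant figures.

Z_in ≈ 82.7 + j219 Ω

tan(βl) = tan(132°) = -1.11
Z_in = Z_0·(Z_L + jZ_0·tanβl)/(Z_0 + jZ_L·tanβl)
     = 187·(555 − j718)/(-379 − j616)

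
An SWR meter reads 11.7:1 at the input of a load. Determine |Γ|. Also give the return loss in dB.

|Γ| ≈ 0.843; return loss ≈ 1.49 dB

|Γ| = (S − 1)/(S + 1) = (11.7 − 1)/(11.7 + 1) = 10.7/12.7
RL = −20·log₁₀|Γ| = −20·log₁₀(0.843)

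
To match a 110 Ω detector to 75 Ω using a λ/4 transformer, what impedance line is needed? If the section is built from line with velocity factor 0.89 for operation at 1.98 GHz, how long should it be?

Z_qwt ≈ 90.8 Ω; length ≈ 3.37 cm

Z_qwt = √(Z_0·R_L) = √(75 × 110) = √8250
λ = 0.89·c/f = 0.135 m, so l = λ/4 = 0.0337 m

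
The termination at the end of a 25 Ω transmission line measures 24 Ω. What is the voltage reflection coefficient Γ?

Γ = -0.0204

Γ = (Z_L − Z_0)/(Z_L + Z_0) = (24 − 25)/(24 + 25) = -1/49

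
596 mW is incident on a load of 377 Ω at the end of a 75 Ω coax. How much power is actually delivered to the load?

Γ = (377 − 75)/(377 + 75) = 0.668
|Γ|² = 0.446
P_refl = |Γ|²·P_inc = 266 mW, P_del = (1 − |Γ|²)·P_inc = 330 mW

P_delivered ≈ 330 mW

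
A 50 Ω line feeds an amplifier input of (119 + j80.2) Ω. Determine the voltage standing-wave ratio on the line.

VSWR ≈ 3.6

Γ = (Z_L − Z_0)/(Z_L + Z_0) = (69 + j80.2)/(169 + j80.2)
|Γ| = 106/187 = 0.566
VSWR = (1 + |Γ|)/(1 − |Γ|) = 1.57/0.434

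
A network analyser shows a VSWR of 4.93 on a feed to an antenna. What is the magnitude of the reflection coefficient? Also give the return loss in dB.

|Γ| ≈ 0.663; return loss ≈ 3.57 dB

|Γ| = (S − 1)/(S + 1) = (4.93 − 1)/(4.93 + 1) = 3.93/5.93
RL = −20·log₁₀|Γ| = −20·log₁₀(0.663)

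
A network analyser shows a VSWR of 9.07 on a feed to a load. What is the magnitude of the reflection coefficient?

|Γ| = (S − 1)/(S + 1) = (9.07 − 1)/(9.07 + 1) = 8.07/10.1

|Γ| ≈ 0.801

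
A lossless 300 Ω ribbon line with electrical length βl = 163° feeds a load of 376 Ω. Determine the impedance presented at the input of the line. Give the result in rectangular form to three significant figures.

Z_in ≈ 359 + j45.7 Ω

tan(βl) = tan(163°) = -0.306
Z_in = Z_0·(Z_L + jZ_0·tanβl)/(Z_0 + jZ_L·tanβl)
     = 300·(376 − j91.7)/(300 − j115)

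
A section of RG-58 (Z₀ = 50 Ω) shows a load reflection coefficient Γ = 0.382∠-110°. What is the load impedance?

Z_L = Z_0·(1 + Γ)/(1 − Γ) = 50·(0.869 − j0.359)/(1.13 + j0.359)

Z_L ≈ 30.3 − j25.5 Ω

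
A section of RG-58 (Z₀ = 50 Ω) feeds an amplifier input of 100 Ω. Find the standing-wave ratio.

VSWR ≈ 2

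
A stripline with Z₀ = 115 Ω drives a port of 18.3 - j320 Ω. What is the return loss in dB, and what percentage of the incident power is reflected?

RL ≈ 0.315 dB; 93% of incident power reflected

Γ = (-96.7 − j320)/(133.3 − j320), |Γ| = 0.964
RL = −20·log₁₀(0.964) = 0.315 dB
P_refl/P_inc = |Γ|² = 0.93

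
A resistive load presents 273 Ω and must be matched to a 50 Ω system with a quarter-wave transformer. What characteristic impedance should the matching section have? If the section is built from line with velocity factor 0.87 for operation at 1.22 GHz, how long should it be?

Z_qwt = √(Z_0·R_L) = √(50 × 273) = √13650
λ = 0.87·c/f = 0.214 m, so l = λ/4 = 0.0535 m

Z_qwt ≈ 117 Ω; length ≈ 5.35 cm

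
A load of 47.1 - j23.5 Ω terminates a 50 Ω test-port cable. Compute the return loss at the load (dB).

RL ≈ 12.5 dB

Γ = (-2.9 − j23.5)/(97.1 − j23.5), |Γ| = 0.237
RL = −20·log₁₀|Γ| = −20·log₁₀(0.237)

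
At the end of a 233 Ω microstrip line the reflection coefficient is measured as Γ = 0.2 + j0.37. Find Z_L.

Z_L ≈ 247 + j222 Ω

Z_L = Z_0·(1 + Γ)/(1 − Γ) = 233·(1.2 + j0.37)/(0.8 − j0.37)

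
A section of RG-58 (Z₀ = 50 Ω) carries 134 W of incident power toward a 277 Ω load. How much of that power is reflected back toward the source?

P_reflected ≈ 64.6 W

Γ = (277 − 50)/(277 + 50) = 0.694
|Γ|² = 0.482
P_refl = |Γ|²·P_inc = 64.6 W, P_del = (1 − |Γ|²)·P_inc = 69.4 W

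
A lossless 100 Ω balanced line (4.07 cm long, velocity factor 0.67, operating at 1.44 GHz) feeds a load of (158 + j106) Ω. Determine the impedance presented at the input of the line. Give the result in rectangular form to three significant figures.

λ = v/f = 0.67·c / 1.44 GHz = 0.14 m
βl = 2π·l/λ = 2π × 0.292 = 105°
tan(βl) = tan(105°) = -3.74
Z_in = Z_0·(Z_L + jZ_0·tanβl)/(Z_0 + jZ_L·tanβl)
     = 100·(158 − j268)/(496 − j591)

Z_in ≈ 39.8 − j6.66 Ω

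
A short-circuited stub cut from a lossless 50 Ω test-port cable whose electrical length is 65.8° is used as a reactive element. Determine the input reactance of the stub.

X_in ≈ 111 Ω (inductive)

tan(βl) = 2.23
For a short-circuited stub, Z_in = jZ_0·tan(βl)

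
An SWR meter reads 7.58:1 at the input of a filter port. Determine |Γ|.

|Γ| ≈ 0.767

|Γ| = (S − 1)/(S + 1) = (7.58 − 1)/(7.58 + 1) = 6.58/8.58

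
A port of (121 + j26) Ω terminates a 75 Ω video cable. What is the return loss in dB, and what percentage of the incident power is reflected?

RL ≈ 11.5 dB; 7.14% of incident power reflected

Γ = (46 + j26)/(196 + j26), |Γ| = 0.267
RL = −20·log₁₀(0.267) = 11.5 dB
P_refl/P_inc = |Γ|² = 0.0714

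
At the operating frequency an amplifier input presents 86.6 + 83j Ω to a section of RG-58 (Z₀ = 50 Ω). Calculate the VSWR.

Γ = (Z_L − Z_0)/(Z_L + Z_0) = (36.6 + j83)/(136.6 + j83)
|Γ| = 90.7/160 = 0.568
VSWR = (1 + |Γ|)/(1 − |Γ|) = 1.57/0.432

VSWR ≈ 3.62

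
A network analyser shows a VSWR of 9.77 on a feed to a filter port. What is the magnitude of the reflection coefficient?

|Γ| ≈ 0.814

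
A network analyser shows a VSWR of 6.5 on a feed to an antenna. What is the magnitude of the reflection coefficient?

|Γ| ≈ 0.733

|Γ| = (S − 1)/(S + 1) = (6.5 − 1)/(6.5 + 1) = 5.5/7.5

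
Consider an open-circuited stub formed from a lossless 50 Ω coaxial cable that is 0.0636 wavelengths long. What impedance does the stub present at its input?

Z_in ≈ −j118 Ω

βl = 2π × 0.0636 = 22.9°
tan(βl) = 0.422
For an open-circuited stub, Z_in = −jZ_0·cot(βl) = −jZ_0/tan(βl)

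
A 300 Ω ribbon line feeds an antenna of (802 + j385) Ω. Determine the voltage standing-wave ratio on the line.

Γ = (Z_L − Z_0)/(Z_L + Z_0) = (502 + j385)/(1102 + j385)
|Γ| = 633/1170 = 0.542
VSWR = (1 + |Γ|)/(1 − |Γ|) = 1.54/0.458

VSWR ≈ 3.37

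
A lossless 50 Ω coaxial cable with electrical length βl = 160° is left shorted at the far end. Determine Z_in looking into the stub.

Z_in ≈ −j18.2 Ω

tan(βl) = -0.364
For a shorted stub, Z_in = jZ_0·tan(βl)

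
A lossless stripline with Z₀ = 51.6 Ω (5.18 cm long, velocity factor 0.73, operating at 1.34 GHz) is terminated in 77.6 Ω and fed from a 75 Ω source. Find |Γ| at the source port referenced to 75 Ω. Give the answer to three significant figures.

λ = v/f = 0.73·c / 1.34 GHz = 0.163 m
βl = 2π·l/λ = 2π × 0.317 = 114°
tan(βl) = -2.24
Z_in = Z_0·(Z_L + jZ_0·tanβl)/(Z_0 + jZ_L·tanβl) = 37.8 + j11.8 Ω
Γ_s = (Z_in − Z_s)/(Z_in + Z_s) = (-37.2 + j11.8)/(113 + j11.8), |Γ_s| = 0.344

|Γ| ≈ 0.344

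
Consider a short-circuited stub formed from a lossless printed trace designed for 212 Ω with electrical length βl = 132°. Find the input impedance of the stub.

Z_in ≈ −j235 Ω

tan(βl) = -1.11
For a short-circuited stub, Z_in = jZ_0·tan(βl)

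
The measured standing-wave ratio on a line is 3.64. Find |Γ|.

|Γ| ≈ 0.569

|Γ| = (S − 1)/(S + 1) = (3.64 − 1)/(3.64 + 1) = 2.64/4.64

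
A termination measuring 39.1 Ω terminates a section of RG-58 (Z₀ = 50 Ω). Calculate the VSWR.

For a purely resistive load, VSWR = R_L/Z_0 or Z_0/R_L (whichever > 1) = 50/39.1

VSWR ≈ 1.28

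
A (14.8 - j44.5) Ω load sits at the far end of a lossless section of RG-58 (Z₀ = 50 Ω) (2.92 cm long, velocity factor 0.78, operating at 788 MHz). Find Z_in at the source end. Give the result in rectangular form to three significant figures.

λ = v/f = 0.78·c / 788 MHz = 0.297 m
βl = 2π·l/λ = 2π × 0.0983 = 35.4°
tan(βl) = tan(35.4°) = 0.711
Z_in = Z_0·(Z_L + jZ_0·tanβl)/(Z_0 + jZ_L·tanβl)
     = 50·(14.8 − j8.97)/(81.6 + j10.5)

Z_in ≈ 8.22 − j6.55 Ω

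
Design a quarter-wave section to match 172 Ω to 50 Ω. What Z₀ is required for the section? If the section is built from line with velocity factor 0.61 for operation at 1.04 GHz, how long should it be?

Z_qwt = √(Z_0·R_L) = √(50 × 172) = √8600
λ = 0.61·c/f = 0.176 m, so l = λ/4 = 0.044 m

Z_qwt ≈ 92.7 Ω; length ≈ 4.4 cm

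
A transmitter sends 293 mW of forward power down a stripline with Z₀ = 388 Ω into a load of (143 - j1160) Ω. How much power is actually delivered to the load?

|Γ| = |(-245 − j1160)/(531 − j1160)| = 0.929
|Γ|² = 0.864
P_refl = |Γ|²·P_inc = 253 mW, P_del = (1 − |Γ|²)·P_inc = 40 mW

P_delivered ≈ 40 mW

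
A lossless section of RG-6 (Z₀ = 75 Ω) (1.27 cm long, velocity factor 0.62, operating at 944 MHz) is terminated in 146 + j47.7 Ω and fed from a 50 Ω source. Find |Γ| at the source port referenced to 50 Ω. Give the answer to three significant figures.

|Γ| ≈ 0.53

λ = v/f = 0.62·c / 944 MHz = 0.197 m
βl = 2π·l/λ = 2π × 0.0645 = 23.2°
tan(βl) = 0.429
Z_in = Z_0·(Z_L + jZ_0·tanβl)/(Z_0 + jZ_L·tanβl) = 141 − j52 Ω
Γ_s = (Z_in − Z_s)/(Z_in + Z_s) = (91 − j52)/(191 − j52), |Γ_s| = 0.53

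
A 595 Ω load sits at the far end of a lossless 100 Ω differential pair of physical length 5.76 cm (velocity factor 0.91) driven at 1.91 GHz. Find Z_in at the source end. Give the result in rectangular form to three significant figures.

Z_in ≈ 48.5 + j132 Ω

λ = v/f = 0.91·c / 1.91 GHz = 0.143 m
βl = 2π·l/λ = 2π × 0.403 = 145°
tan(βl) = tan(145°) = -0.698
Z_in = Z_0·(Z_L + jZ_0·tanβl)/(Z_0 + jZ_L·tanβl)
     = 100·(595 − j69.8)/(100 − j415)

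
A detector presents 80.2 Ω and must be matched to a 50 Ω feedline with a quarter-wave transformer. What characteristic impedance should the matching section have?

Z_qwt = √(Z_0·R_L) = √(50 × 80.2) = √4010

Z_qwt ≈ 63.3 Ω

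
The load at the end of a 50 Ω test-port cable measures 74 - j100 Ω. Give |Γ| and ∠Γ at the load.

Γ ≈ 0.646 ∠ -37.6°

Γ = (Z_L − Z_0)/(Z_L + Z_0) = (24 − j100)/(124 − j100)
|Γ| = 103/159 = 0.646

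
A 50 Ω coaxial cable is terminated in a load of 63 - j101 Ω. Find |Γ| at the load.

|Γ| ≈ 0.672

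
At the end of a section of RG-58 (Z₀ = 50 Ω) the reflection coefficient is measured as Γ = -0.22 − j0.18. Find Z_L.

Z_L ≈ 30.2 − j11.8 Ω

Z_L = Z_0·(1 + Γ)/(1 − Γ) = 50·(0.78 − j0.18)/(1.22 + j0.18)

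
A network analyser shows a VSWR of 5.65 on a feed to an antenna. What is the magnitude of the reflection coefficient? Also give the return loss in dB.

|Γ| = (S − 1)/(S + 1) = (5.65 − 1)/(5.65 + 1) = 4.65/6.65
RL = −20·log₁₀|Γ| = −20·log₁₀(0.699)

|Γ| ≈ 0.699; return loss ≈ 3.11 dB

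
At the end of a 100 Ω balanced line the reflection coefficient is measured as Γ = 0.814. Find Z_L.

Z_L ≈ 975 Ω

Z_L = Z_0·(1 + Γ)/(1 − Γ) = 100·(1.81)/(0.186)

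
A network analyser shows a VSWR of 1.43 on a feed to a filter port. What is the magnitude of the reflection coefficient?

|Γ| = (S − 1)/(S + 1) = (1.43 − 1)/(1.43 + 1) = 0.43/2.43

|Γ| ≈ 0.177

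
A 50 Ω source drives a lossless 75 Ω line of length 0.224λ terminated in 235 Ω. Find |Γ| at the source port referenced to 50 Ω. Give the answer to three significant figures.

|Γ| ≈ 0.369

βl = 2π × 0.224 = 80.6°
tan(βl) = 6.07
Z_in = Z_0·(Z_L + jZ_0·tanβl)/(Z_0 + jZ_L·tanβl) = 24.5 − j11.1 Ω
Γ_s = (Z_in − Z_s)/(Z_in + Z_s) = (-25.5 − j11.1)/(74.5 − j11.1), |Γ_s| = 0.369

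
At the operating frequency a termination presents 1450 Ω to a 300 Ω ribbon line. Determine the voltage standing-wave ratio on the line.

VSWR ≈ 4.83

For a purely resistive load, VSWR = R_L/Z_0 or Z_0/R_L (whichever > 1) = 1450/300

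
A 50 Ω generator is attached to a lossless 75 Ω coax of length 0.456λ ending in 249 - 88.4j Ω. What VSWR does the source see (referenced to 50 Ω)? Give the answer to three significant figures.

βl = 2π × 0.456 = 164°
tan(βl) = -0.284
Z_in = Z_0·(Z_L + jZ_0·tanβl)/(Z_0 + jZ_L·tanβl) = 202 + j121 Ω
Γ_s = (Z_in − Z_s)/(Z_in + Z_s) = (152 + j121)/(252 + j121), |Γ_s| = 0.696
VSWR = (1 + |Γ_s|)/(1 − |Γ_s|)

VSWR ≈ 5.57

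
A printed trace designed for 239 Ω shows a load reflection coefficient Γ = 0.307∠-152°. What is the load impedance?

Z_L = Z_0·(1 + Γ)/(1 − Γ) = 239·(0.729 − j0.144)/(1.27 + j0.144)

Z_L ≈ 132 − j42.1 Ω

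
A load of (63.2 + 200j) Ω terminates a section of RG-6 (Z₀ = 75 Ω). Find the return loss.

RL ≈ 1.68 dB

Γ = (-11.8 + j200)/(138.2 + j200), |Γ| = 0.824
RL = −20·log₁₀|Γ| = −20·log₁₀(0.824)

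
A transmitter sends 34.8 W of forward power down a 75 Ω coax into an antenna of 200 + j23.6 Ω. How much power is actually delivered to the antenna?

|Γ| = |(125 + j23.6)/(275 + j23.6)| = 0.461
|Γ|² = 0.212
P_refl = |Γ|²·P_inc = 7.39 W, P_del = (1 − |Γ|²)·P_inc = 27.4 W

P_delivered ≈ 27.4 W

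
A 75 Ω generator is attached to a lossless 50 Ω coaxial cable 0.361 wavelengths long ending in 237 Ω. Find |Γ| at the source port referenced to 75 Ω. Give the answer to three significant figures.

βl = 2π × 0.361 = 130°
tan(βl) = -1.19
Z_in = Z_0·(Z_L + jZ_0·tanβl)/(Z_0 + jZ_L·tanβl) = 17.4 + j38.8 Ω
Γ_s = (Z_in − Z_s)/(Z_in + Z_s) = (-57.6 + j38.8)/(92.4 + j38.8), |Γ_s| = 0.693

|Γ| ≈ 0.693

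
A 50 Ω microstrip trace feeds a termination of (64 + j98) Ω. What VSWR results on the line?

Γ = (Z_L − Z_0)/(Z_L + Z_0) = (14 + j98)/(114 + j98)
|Γ| = 99/150 = 0.659
VSWR = (1 + |Γ|)/(1 − |Γ|) = 1.66/0.341

VSWR ≈ 4.86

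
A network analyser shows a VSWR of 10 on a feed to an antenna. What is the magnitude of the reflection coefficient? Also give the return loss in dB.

|Γ| = (S − 1)/(S + 1) = (10 − 1)/(10 + 1) = 9/11
RL = −20·log₁₀|Γ| = −20·log₁₀(0.818)

|Γ| ≈ 0.818; return loss ≈ 1.74 dB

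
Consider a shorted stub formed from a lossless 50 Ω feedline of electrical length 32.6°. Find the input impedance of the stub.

tan(βl) = 0.64
For a shorted stub, Z_in = jZ_0·tan(βl)

Z_in ≈ +j32 Ω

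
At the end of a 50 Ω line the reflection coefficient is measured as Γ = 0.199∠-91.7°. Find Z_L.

Z_L = Z_0·(1 + Γ)/(1 − Γ) = 50·(0.994 − j0.199)/(1.01 + j0.199)

Z_L ≈ 45.7 − j18.9 Ω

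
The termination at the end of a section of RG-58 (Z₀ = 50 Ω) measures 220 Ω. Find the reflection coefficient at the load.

Γ = 0.63

Γ = (Z_L − Z_0)/(Z_L + Z_0) = (220 − 50)/(220 + 50) = 170/270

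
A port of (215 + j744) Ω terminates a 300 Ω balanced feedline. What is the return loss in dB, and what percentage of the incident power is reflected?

RL ≈ 1.64 dB; 68.5% of incident power reflected

Γ = (-85 + j744)/(515 + j744), |Γ| = 0.828
RL = −20·log₁₀(0.828) = 1.64 dB
P_refl/P_inc = |Γ|² = 0.685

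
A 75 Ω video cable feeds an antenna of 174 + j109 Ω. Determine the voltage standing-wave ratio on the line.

VSWR ≈ 3.36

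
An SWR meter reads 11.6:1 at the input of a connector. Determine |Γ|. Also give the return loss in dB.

|Γ| = (S − 1)/(S + 1) = (11.6 − 1)/(11.6 + 1) = 10.6/12.6
RL = −20·log₁₀|Γ| = −20·log₁₀(0.841)

|Γ| ≈ 0.841; return loss ≈ 1.5 dB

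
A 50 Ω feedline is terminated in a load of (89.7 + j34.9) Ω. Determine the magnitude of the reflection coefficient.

Γ = (Z_L − Z_0)/(Z_L + Z_0) = (39.7 + j34.9)/(139.7 + j34.9)
|Γ| = 52.9/144

|Γ| ≈ 0.367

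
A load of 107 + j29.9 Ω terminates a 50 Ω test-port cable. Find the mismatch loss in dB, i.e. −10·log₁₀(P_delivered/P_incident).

Γ = (57 + j29.9)/(157 + j29.9), |Γ| = 0.403
|Γ|² = 0.162, so P_del/P_inc = 1 − |Γ|² = 0.838
ML = −10·log₁₀(1 − |Γ|²)

mismatch loss ≈ 0.769 dB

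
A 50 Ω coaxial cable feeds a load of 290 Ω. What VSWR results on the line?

VSWR ≈ 5.8

Γ = (290 − 50)/(290 + 50) = 0.706
VSWR = (1 + 0.706)/(1 − 0.706)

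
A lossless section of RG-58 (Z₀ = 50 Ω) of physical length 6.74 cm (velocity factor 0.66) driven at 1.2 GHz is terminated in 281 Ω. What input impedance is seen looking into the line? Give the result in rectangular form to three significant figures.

Z_in ≈ 28 + j69.5 Ω

λ = v/f = 0.66·c / 1.2 GHz = 0.165 m
βl = 2π·l/λ = 2π × 0.408 = 147°
tan(βl) = tan(147°) = -0.648
Z_in = Z_0·(Z_L + jZ_0·tanβl)/(Z_0 + jZ_L·tanβl)
     = 50·(281 − j32.4)/(50 − j182)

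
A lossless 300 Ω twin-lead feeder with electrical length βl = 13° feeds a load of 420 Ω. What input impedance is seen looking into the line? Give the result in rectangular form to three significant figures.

Z_in ≈ 401 − j60.2 Ω

tan(βl) = tan(13°) = 0.231
Z_in = Z_0·(Z_L + jZ_0·tanβl)/(Z_0 + jZ_L·tanβl)
     = 300·(420 + j69.3)/(300 + j97)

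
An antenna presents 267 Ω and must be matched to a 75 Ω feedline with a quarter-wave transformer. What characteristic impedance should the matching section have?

Z_qwt ≈ 142 Ω

Z_qwt = √(Z_0·R_L) = √(75 × 267) = √20020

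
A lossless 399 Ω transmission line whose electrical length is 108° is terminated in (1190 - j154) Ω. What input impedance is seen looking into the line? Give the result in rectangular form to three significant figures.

Z_in ≈ 148 + j133 Ω

tan(βl) = tan(108°) = -3.08
Z_in = Z_0·(Z_L + jZ_0·tanβl)/(Z_0 + jZ_L·tanβl)
     = 399·(1190 − j1380)/(-75 − j3660)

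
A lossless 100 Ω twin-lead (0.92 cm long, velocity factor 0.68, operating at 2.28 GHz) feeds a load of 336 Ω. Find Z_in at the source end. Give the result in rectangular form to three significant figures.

λ = v/f = 0.68·c / 2.28 GHz = 0.0895 m
βl = 2π·l/λ = 2π × 0.103 = 37°
tan(βl) = tan(37°) = 0.754
Z_in = Z_0·(Z_L + jZ_0·tanβl)/(Z_0 + jZ_L·tanβl)
     = 100·(336 + j75.4)/(100 + j253)

Z_in ≈ 71 − j105 Ω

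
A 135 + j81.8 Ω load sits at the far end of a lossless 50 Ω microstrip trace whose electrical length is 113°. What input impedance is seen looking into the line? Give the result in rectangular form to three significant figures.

Z_in ≈ 13.8 + j10.7 Ω

tan(βl) = tan(113°) = -2.36
Z_in = Z_0·(Z_L + jZ_0·tanβl)/(Z_0 + jZ_L·tanβl)
     = 50·(135 − j36)/(243 − j318)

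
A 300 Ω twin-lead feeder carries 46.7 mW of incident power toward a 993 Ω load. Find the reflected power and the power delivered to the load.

P_reflected ≈ 13.4 mW; P_delivered ≈ 33.3 mW

Γ = (993 − 300)/(993 + 300) = 0.536
|Γ|² = 0.287
P_refl = |Γ|²·P_inc = 13.4 mW, P_del = (1 − |Γ|²)·P_inc = 33.3 mW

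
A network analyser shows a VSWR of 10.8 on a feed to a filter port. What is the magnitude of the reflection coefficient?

|Γ| ≈ 0.831

|Γ| = (S − 1)/(S + 1) = (10.8 − 1)/(10.8 + 1) = 9.8/11.8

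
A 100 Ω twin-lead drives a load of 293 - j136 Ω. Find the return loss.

Γ = (193 − j136)/(393 − j136), |Γ| = 0.568
RL = −20·log₁₀|Γ| = −20·log₁₀(0.568)

RL ≈ 4.92 dB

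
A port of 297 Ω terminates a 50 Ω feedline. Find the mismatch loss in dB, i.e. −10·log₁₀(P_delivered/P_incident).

mismatch loss ≈ 3.07 dB

Γ = (297 − 50)/(297 + 50) = 0.712
|Γ|² = 0.507, so P_del/P_inc = 1 − |Γ|² = 0.493
ML = −10·log₁₀(1 − |Γ|²)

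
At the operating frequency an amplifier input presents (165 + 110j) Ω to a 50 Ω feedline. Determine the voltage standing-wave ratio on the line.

VSWR ≈ 4.86

Γ = (Z_L − Z_0)/(Z_L + Z_0) = (115 + j110)/(215 + j110)
|Γ| = 159/242 = 0.659
VSWR = (1 + |Γ|)/(1 − |Γ|) = 1.66/0.341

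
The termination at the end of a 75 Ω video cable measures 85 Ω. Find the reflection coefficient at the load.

Γ = (Z_L − Z_0)/(Z_L + Z_0) = (85 − 75)/(85 + 75) = 10/160

Γ = 0.0625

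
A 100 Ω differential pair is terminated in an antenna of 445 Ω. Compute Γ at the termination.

Γ = (Z_L − Z_0)/(Z_L + Z_0) = (445 − 100)/(445 + 100) = 345/545

Γ = 0.633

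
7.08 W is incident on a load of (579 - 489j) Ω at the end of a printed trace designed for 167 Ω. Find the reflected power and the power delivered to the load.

P_reflected ≈ 3.64 W; P_delivered ≈ 3.44 W

|Γ| = |(412 − j489)/(746 − j489)| = 0.717
|Γ|² = 0.514
P_refl = |Γ|²·P_inc = 3.64 W, P_del = (1 − |Γ|²)·P_inc = 3.44 W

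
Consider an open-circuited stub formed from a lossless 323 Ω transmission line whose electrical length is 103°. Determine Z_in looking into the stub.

tan(βl) = -4.33
For an open-circuited stub, Z_in = −jZ_0·cot(βl) = −jZ_0/tan(βl)

Z_in ≈ +j74.6 Ω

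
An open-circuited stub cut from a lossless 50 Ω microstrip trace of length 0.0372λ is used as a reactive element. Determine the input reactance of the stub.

βl = 2π × 0.0372 = 13.4°
tan(βl) = 0.238
For an open-circuited stub, Z_in = −jZ_0·cot(βl) = −jZ_0/tan(βl)

X_in ≈ -210 Ω (capacitive)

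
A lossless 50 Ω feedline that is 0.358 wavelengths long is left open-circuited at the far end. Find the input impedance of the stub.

Z_in ≈ +j40.3 Ω

βl = 2π × 0.358 = 129°
tan(βl) = -1.24
For an open-circuited stub, Z_in = −jZ_0·cot(βl) = −jZ_0/tan(βl)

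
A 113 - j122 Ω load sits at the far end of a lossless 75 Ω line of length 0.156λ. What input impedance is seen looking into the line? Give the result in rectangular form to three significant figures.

βl = 2π × 0.156 = 56.2°
tan(βl) = tan(56.2°) = 1.49
Z_in = Z_0·(Z_L + jZ_0·tanβl)/(Z_0 + jZ_L·tanβl)
     = 75·(113 − j10.1)/(257 + j169)

Z_in ≈ 21.7 − j17.2 Ω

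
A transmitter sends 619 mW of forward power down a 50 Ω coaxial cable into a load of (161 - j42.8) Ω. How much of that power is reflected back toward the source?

|Γ| = |(111 − j42.8)/(211 − j42.8)| = 0.553
|Γ|² = 0.305
P_refl = |Γ|²·P_inc = 189 mW, P_del = (1 − |Γ|²)·P_inc = 430 mW

P_reflected ≈ 189 mW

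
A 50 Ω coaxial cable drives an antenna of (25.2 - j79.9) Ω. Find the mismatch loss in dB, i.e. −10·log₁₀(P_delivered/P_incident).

mismatch loss ≈ 3.78 dB

Γ = (-24.8 − j79.9)/(75.2 − j79.9), |Γ| = 0.762
|Γ|² = 0.581, so P_del/P_inc = 1 − |Γ|² = 0.419
ML = −10·log₁₀(1 − |Γ|²)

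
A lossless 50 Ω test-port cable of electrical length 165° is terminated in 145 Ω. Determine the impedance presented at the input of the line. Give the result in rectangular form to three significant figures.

tan(βl) = tan(165°) = -0.268
Z_in = Z_0·(Z_L + jZ_0·tanβl)/(Z_0 + jZ_L·tanβl)
     = 50·(145 − j13.4)/(50 − j38.9)

Z_in ≈ 96.9 + j61.9 Ω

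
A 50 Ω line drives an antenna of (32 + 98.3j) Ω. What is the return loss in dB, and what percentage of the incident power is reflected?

RL ≈ 2.15 dB; 60.9% of incident power reflected

Γ = (-18 + j98.3)/(82 + j98.3), |Γ| = 0.781
RL = −20·log₁₀(0.781) = 2.15 dB
P_refl/P_inc = |Γ|² = 0.609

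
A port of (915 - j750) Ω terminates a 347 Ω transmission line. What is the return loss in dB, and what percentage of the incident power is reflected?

RL ≈ 3.86 dB; 41.1% of incident power reflected

Γ = (568 − j750)/(1262 − j750), |Γ| = 0.641
RL = −20·log₁₀(0.641) = 3.86 dB
P_refl/P_inc = |Γ|² = 0.411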